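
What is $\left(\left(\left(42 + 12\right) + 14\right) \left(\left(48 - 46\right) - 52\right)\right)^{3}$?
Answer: $-39304000000$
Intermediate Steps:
$\left(\left(\left(42 + 12\right) + 14\right) \left(\left(48 - 46\right) - 52\right)\right)^{3} = \left(\left(54 + 14\right) \left(2 - 52\right)\right)^{3} = \left(68 \left(-50\right)\right)^{3} = \left(-3400\right)^{3} = -39304000000$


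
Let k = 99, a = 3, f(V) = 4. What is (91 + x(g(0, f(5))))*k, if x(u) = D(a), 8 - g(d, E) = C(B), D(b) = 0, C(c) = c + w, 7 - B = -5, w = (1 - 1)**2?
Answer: 9009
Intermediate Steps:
w = 0 (w = 0**2 = 0)
B = 12 (B = 7 - 1*(-5) = 7 + 5 = 12)
C(c) = c (C(c) = c + 0 = c)
g(d, E) = -4 (g(d, E) = 8 - 1*12 = 8 - 12 = -4)
x(u) = 0
(91 + x(g(0, f(5))))*k = (91 + 0)*99 = 91*99 = 9009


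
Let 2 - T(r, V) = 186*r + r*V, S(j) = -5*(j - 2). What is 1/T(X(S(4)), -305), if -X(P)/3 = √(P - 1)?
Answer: 2/1401943 + 357*I*√11/1401943 ≈ 1.4266e-6 + 0.00084457*I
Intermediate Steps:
S(j) = 10 - 5*j (S(j) = -5*(-2 + j) = 10 - 5*j)
X(P) = -3*√(-1 + P) (X(P) = -3*√(P - 1) = -3*√(-1 + P))
T(r, V) = 2 - 186*r - V*r (T(r, V) = 2 - (186*r + r*V) = 2 - (186*r + V*r) = 2 + (-186*r - V*r) = 2 - 186*r - V*r)
1/T(X(S(4)), -305) = 1/(2 - (-558)*√(-1 + (10 - 5*4)) - 1*(-305)*(-3*√(-1 + (10 - 5*4)))) = 1/(2 - (-558)*√(-1 + (10 - 20)) - 1*(-305)*(-3*√(-1 + (10 - 20)))) = 1/(2 - (-558)*√(-1 - 10) - 1*(-305)*(-3*√(-1 - 10))) = 1/(2 - (-558)*√(-11) - 1*(-305)*(-3*I*√11)) = 1/(2 - (-558)*I*√11 - 1*(-305)*(-3*I*√11)) = 1/(2 + 558*I*√11 - 915*I*√11) = 1/(2 - 357*I*√11)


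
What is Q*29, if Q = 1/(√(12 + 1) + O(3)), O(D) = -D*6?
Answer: -522/311 - 29*√13/311 ≈ -2.0147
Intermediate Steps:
O(D) = -6*D
Q = 1/(-18 + √13) (Q = 1/(√(12 + 1) - 6*3) = 1/(√13 - 18) = 1/(-18 + √13) ≈ -0.069471)
Q*29 = (-18/311 - √13/311)*29 = -522/311 - 29*√13/311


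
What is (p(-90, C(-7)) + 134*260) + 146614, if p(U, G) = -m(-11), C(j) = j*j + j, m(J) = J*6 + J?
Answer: 181531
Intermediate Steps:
m(J) = 7*J (m(J) = 6*J + J = 7*J)
C(j) = j + j**2 (C(j) = j**2 + j = j + j**2)
p(U, G) = 77 (p(U, G) = -7*(-11) = -1*(-77) = 77)
(p(-90, C(-7)) + 134*260) + 146614 = (77 + 134*260) + 146614 = (77 + 34840) + 146614 = 34917 + 146614 = 181531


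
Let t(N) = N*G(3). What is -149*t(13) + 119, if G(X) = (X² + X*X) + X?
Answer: -40558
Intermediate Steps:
G(X) = X + 2*X² (G(X) = (X² + X²) + X = 2*X² + X = X + 2*X²)
t(N) = 21*N (t(N) = N*(3*(1 + 2*3)) = N*(3*(1 + 6)) = N*(3*7) = N*21 = 21*N)
-149*t(13) + 119 = -3129*13 + 119 = -149*273 + 119 = -40677 + 119 = -40558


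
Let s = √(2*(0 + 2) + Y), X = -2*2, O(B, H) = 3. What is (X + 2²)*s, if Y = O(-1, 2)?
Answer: 0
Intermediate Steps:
X = -4
Y = 3
s = √7 (s = √(2*(0 + 2) + 3) = √(2*2 + 3) = √(4 + 3) = √7 ≈ 2.6458)
(X + 2²)*s = (-4 + 2²)*√7 = (-4 + 4)*√7 = 0*√7 = 0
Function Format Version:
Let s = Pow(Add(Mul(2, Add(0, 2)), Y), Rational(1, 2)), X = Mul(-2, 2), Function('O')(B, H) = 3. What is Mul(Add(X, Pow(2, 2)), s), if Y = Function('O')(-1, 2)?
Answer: 0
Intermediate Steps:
X = -4
Y = 3
s = Pow(7, Rational(1, 2)) (s = Pow(Add(Mul(2, Add(0, 2)), 3), Rational(1, 2)) = Pow(Add(Mul(2, 2), 3), Rational(1, 2)) = Pow(Add(4, 3), Rational(1, 2)) = Pow(7, Rational(1, 2)) ≈ 2.6458)
Mul(Add(X, Pow(2, 2)), s) = Mul(Add(-4, Pow(2, 2)), Pow(7, Rational(1, 2))) = Mul(Add(-4, 4), Pow(7, Rational(1, 2))) = Mul(0, Pow(7, Rational(1, 2))) = 0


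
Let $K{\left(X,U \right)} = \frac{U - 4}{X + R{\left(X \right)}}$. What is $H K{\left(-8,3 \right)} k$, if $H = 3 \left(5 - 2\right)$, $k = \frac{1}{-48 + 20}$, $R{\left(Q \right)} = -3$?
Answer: $- \frac{9}{308} \approx -0.029221$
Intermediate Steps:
$k = - \frac{1}{28}$ ($k = \frac{1}{-28} = - \frac{1}{28} \approx -0.035714$)
$K{\left(X,U \right)} = \frac{-4 + U}{-3 + X}$ ($K{\left(X,U \right)} = \frac{U - 4}{X - 3} = \frac{-4 + U}{-3 + X}$)
$H = 9$ ($H = 3 \cdot 3 = 9$)
$H K{\left(-8,3 \right)} k = 9 \frac{-4 + 3}{-3 - 8} \left(- \frac{1}{28}\right) = 9 \frac{1}{-11} \left(-1\right) \left(- \frac{1}{28}\right) = 9 \left(\left(- \frac{1}{11}\right) \left(-1\right)\right) \left(- \frac{1}{28}\right) = 9 \cdot \frac{1}{11} \left(- \frac{1}{28}\right) = \frac{9}{11} \left(- \frac{1}{28}\right) = - \frac{9}{308}$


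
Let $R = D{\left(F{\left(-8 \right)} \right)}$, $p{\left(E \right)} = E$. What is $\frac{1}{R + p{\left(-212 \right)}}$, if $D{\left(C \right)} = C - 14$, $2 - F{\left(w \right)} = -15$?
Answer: $- \frac{1}{209} \approx -0.0047847$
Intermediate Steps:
$F{\left(w \right)} = 17$ ($F{\left(w \right)} = 2 - -15 = 2 + 15 = 17$)
$D{\left(C \right)} = -14 + C$ ($D{\left(C \right)} = C - 14 = -14 + C$)
$R = 3$ ($R = -14 + 17 = 3$)
$\frac{1}{R + p{\left(-212 \right)}} = \frac{1}{3 - 212} = \frac{1}{-209} = - \frac{1}{209}$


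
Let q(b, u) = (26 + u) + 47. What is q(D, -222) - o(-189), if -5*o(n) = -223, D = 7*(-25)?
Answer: -968/5 ≈ -193.60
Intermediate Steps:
D = -175
o(n) = 223/5 (o(n) = -⅕*(-223) = 223/5)
q(b, u) = 73 + u
q(D, -222) - o(-189) = (73 - 222) - 1*223/5 = -149 - 223/5 = -968/5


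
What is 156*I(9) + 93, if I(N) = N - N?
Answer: 93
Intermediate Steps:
I(N) = 0
156*I(9) + 93 = 156*0 + 93 = 0 + 93 = 93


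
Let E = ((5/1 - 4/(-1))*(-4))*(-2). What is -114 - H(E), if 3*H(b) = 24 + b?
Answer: -146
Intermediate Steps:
E = 72 (E = ((5*1 - 4*(-1))*(-4))*(-2) = ((5 + 4)*(-4))*(-2) = (9*(-4))*(-2) = -36*(-2) = 72)
H(b) = 8 + b/3 (H(b) = (24 + b)/3 = 8 + b/3)
-114 - H(E) = -114 - (8 + (1/3)*72) = -114 - (8 + 24) = -114 - 1*32 = -114 - 32 = -146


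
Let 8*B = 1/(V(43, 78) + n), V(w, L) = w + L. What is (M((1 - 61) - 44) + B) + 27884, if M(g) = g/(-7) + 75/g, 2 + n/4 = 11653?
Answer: 67784101019/2429700 ≈ 27898.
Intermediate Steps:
n = 46604 (n = -8 + 4*11653 = -8 + 46612 = 46604)
V(w, L) = L + w
M(g) = 75/g - g/7 (M(g) = g*(-⅐) + 75/g = -g/7 + 75/g = 75/g - g/7)
B = 1/373800 (B = 1/(8*((78 + 43) + 46604)) = 1/(8*(121 + 46604)) = (⅛)/46725 = (⅛)*(1/46725) = 1/373800 ≈ 2.6752e-6)
(M((1 - 61) - 44) + B) + 27884 = ((75/((1 - 61) - 44) - ((1 - 61) - 44)/7) + 1/373800) + 27884 = ((75/(-60 - 44) - (-60 - 44)/7) + 1/373800) + 27884 = ((75/(-104) - ⅐*(-104)) + 1/373800) + 27884 = ((75*(-1/104) + 104/7) + 1/373800) + 27884 = ((-75/104 + 104/7) + 1/373800) + 27884 = (10291/728 + 1/373800) + 27884 = 34346219/2429700 + 27884 = 67784101019/2429700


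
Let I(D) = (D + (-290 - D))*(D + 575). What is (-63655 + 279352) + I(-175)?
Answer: 99697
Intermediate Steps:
I(D) = -166750 - 290*D (I(D) = -290*(575 + D) = -166750 - 290*D)
(-63655 + 279352) + I(-175) = (-63655 + 279352) + (-166750 - 290*(-175)) = 215697 + (-166750 + 50750) = 215697 - 116000 = 99697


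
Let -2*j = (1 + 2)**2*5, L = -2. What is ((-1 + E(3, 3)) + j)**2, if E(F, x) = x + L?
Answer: 2025/4 ≈ 506.25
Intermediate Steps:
E(F, x) = -2 + x (E(F, x) = x - 2 = -2 + x)
j = -45/2 (j = -(1 + 2)**2*5/2 = -3**2*5/2 = -9*5/2 = -1/2*45 = -45/2 ≈ -22.500)
((-1 + E(3, 3)) + j)**2 = ((-1 + (-2 + 3)) - 45/2)**2 = ((-1 + 1) - 45/2)**2 = (0 - 45/2)**2 = (-45/2)**2 = 2025/4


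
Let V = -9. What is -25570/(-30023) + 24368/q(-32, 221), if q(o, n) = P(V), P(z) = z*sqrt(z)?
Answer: 25570/30023 + 24368*I/27 ≈ 0.85168 + 902.52*I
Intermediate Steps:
P(z) = z**(3/2)
q(o, n) = -27*I (q(o, n) = (-9)**(3/2) = -27*I)
-25570/(-30023) + 24368/q(-32, 221) = -25570/(-30023) + 24368/((-27*I)) = -25570*(-1/30023) + 24368*(I/27) = 25570/30023 + 24368*I/27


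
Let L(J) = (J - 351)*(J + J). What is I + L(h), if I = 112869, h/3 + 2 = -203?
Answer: 1301049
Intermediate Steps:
h = -615 (h = -6 + 3*(-203) = -6 - 609 = -615)
L(J) = 2*J*(-351 + J) (L(J) = (-351 + J)*(2*J) = 2*J*(-351 + J))
I + L(h) = 112869 + 2*(-615)*(-351 - 615) = 112869 + 2*(-615)*(-966) = 112869 + 1188180 = 1301049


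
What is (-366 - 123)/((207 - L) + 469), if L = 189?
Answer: -489/487 ≈ -1.0041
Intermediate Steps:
(-366 - 123)/((207 - L) + 469) = (-366 - 123)/((207 - 1*189) + 469) = -489/((207 - 189) + 469) = -489/(18 + 469) = -489/487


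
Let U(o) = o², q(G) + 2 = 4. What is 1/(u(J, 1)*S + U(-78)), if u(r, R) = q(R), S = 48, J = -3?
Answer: 1/6180 ≈ 0.00016181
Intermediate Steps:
q(G) = 2 (q(G) = -2 + 4 = 2)
u(r, R) = 2
1/(u(J, 1)*S + U(-78)) = 1/(2*48 + (-78)²) = 1/(96 + 6084) = 1/6180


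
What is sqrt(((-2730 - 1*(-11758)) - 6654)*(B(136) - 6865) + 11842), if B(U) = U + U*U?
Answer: 10*sqrt(279467) ≈ 5286.5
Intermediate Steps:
B(U) = U + U**2
sqrt(((-2730 - 1*(-11758)) - 6654)*(B(136) - 6865) + 11842) = sqrt(((-2730 - 1*(-11758)) - 6654)*(136*(1 + 136) - 6865) + 11842) = sqrt(((-2730 + 11758) - 6654)*(136*137 - 6865) + 11842) = sqrt((9028 - 6654)*(18632 - 6865) + 11842) = sqrt(2374*11767 + 11842) = sqrt(27934858 + 11842) = sqrt(27946700) = 10*sqrt(279467)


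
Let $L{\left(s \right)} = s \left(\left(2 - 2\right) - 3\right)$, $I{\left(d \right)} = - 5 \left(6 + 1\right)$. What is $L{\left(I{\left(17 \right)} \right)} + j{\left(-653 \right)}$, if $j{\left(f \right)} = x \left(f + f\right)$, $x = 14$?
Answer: $-18179$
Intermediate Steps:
$j{\left(f \right)} = 28 f$ ($j{\left(f \right)} = 14 \left(f + f\right) = 14 \cdot 2 f = 28 f$)
$I{\left(d \right)} = -35$ ($I{\left(d \right)} = \left(-5\right) 7 = -35$)
$L{\left(s \right)} = - 3 s$ ($L{\left(s \right)} = s \left(0 - 3\right) = s \left(-3\right) = - 3 s$)
$L{\left(I{\left(17 \right)} \right)} + j{\left(-653 \right)} = \left(-3\right) \left(-35\right) + 28 \left(-653\right) = 105 - 18284 = -18179$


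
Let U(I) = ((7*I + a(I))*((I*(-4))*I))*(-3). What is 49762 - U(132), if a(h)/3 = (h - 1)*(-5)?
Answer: 217710370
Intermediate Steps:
a(h) = 15 - 15*h (a(h) = 3*((h - 1)*(-5)) = 3*((-1 + h)*(-5)) = 3*(5 - 5*h) = 15 - 15*h)
U(I) = 12*I²*(15 - 8*I) (U(I) = ((7*I + (15 - 15*I))*((I*(-4))*I))*(-3) = ((15 - 8*I)*((-4*I)*I))*(-3) = ((15 - 8*I)*(-4*I²))*(-3) = -4*I²*(15 - 8*I)*(-3) = 12*I²*(15 - 8*I))
49762 - U(132) = 49762 - 132²*(180 - 96*132) = 49762 - 17424*(180 - 12672) = 49762 - 17424*(-12492) = 49762 - 1*(-217660608) = 49762 + 217660608 = 217710370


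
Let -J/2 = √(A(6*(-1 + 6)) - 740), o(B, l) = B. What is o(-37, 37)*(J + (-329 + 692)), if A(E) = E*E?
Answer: -13431 + 296*√10 ≈ -12495.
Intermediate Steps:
A(E) = E²
J = -8*√10 (J = -2*√((6*(-1 + 6))² - 740) = -2*√((6*5)² - 740) = -2*√(30² - 740) = -2*√(900 - 740) = -8*√10 ≈ -25.298)
o(-37, 37)*(J + (-329 + 692)) = -37*(-8*√10 + (-329 + 692)) = -37*(-8*√10 + 363) = -37*(363 - 8*√10) = -13431 + 296*√10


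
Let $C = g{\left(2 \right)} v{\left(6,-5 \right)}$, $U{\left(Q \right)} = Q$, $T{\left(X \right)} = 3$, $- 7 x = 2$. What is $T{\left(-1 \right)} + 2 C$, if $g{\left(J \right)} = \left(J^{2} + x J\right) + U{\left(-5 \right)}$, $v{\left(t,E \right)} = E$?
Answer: $\frac{131}{7} \approx 18.714$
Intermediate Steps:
$x = - \frac{2}{7}$ ($x = \left(- \frac{1}{7}\right) 2 = - \frac{2}{7} \approx -0.28571$)
$g{\left(J \right)} = -5 + J^{2} - \frac{2 J}{7}$ ($g{\left(J \right)} = \left(J^{2} - \frac{2 J}{7}\right) - 5 = -5 + J^{2} - \frac{2 J}{7}$)
$C = \frac{55}{7}$ ($C = \left(-5 + 2^{2} - \frac{4}{7}\right) \left(-5\right) = \left(-5 + 4 - \frac{4}{7}\right) \left(-5\right) = \left(- \frac{11}{7}\right) \left(-5\right) = \frac{55}{7} \approx 7.8571$)
$T{\left(-1 \right)} + 2 C = 3 + 2 \cdot \frac{55}{7} = 3 + \frac{110}{7} = \frac{131}{7}$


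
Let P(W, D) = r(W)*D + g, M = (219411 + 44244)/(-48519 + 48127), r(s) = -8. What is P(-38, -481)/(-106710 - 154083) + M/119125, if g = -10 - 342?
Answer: -6628916869/347950020600 ≈ -0.019051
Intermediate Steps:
M = -37665/56 (M = 263655/(-392) = 263655*(-1/392) = -37665/56 ≈ -672.59)
g = -352
P(W, D) = -352 - 8*D (P(W, D) = -8*D - 352 = -352 - 8*D)
P(-38, -481)/(-106710 - 154083) + M/119125 = (-352 - 8*(-481))/(-106710 - 154083) - 37665/56/119125 = (-352 + 3848)/(-260793) - 37665/56*1/119125 = 3496*(-1/260793) - 7533/1334200 = -3496/260793 - 7533/1334200 = -6628916869/347950020600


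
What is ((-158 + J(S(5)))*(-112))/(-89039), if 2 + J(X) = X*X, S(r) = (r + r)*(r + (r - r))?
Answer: 262080/89039 ≈ 2.9434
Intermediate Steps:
S(r) = 2*r² (S(r) = (2*r)*(r + 0) = (2*r)*r = 2*r²)
J(X) = -2 + X² (J(X) = -2 + X*X = -2 + X²)
((-158 + J(S(5)))*(-112))/(-89039) = ((-158 + (-2 + (2*5²)²))*(-112))/(-89039) = ((-158 + (-2 + (2*25)²))*(-112))*(-1/89039) = ((-158 + (-2 + 50²))*(-112))*(-1/89039) = ((-158 + (-2 + 2500))*(-112))*(-1/89039) = ((-158 + 2498)*(-112))*(-1/89039) = (2340*(-112))*(-1/89039) = -262080*(-1/89039) = 262080/89039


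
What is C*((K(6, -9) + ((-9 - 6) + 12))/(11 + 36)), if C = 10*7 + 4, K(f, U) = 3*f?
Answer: 1110/47 ≈ 23.617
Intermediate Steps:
C = 74 (C = 70 + 4 = 74)
C*((K(6, -9) + ((-9 - 6) + 12))/(11 + 36)) = 74*((3*6 + ((-9 - 6) + 12))/(11 + 36)) = 74*((18 + (-15 + 12))/47) = 74*((18 - 3)*(1/47)) = 74*(15*(1/47)) = 74*(15/47) = 1110/47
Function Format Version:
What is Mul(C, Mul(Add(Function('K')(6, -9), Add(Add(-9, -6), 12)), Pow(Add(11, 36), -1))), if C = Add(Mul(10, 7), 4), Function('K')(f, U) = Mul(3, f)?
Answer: Rational(1110, 47) ≈ 23.617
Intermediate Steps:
C = 74 (C = Add(70, 4) = 74)
Mul(C, Mul(Add(Function('K')(6, -9), Add(Add(-9, -6), 12)), Pow(Add(11, 36), -1))) = Mul(74, Mul(Add(Mul(3, 6), Add(Add(-9, -6), 12)), Pow(Add(11, 36), -1))) = Mul(74, Mul(Add(18, Add(-15, 12)), Pow(47, -1))) = Mul(74, Mul(Add(18, -3), Rational(1, 47))) = Mul(74, Mul(15, Rational(1, 47))) = Mul(74, Rational(15, 47)) = Rational(1110, 47)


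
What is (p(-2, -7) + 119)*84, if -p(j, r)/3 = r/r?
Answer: 9744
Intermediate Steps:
p(j, r) = -3 (p(j, r) = -3*r/r = -3*1 = -3)
(p(-2, -7) + 119)*84 = (-3 + 119)*84 = 116*84 = 9744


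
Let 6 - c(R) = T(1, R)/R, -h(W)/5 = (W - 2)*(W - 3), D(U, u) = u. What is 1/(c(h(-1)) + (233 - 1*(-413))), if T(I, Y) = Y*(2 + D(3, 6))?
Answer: 1/644 ≈ 0.0015528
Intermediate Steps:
T(I, Y) = 8*Y (T(I, Y) = Y*(2 + 6) = Y*8 = 8*Y)
h(W) = -5*(-3 + W)*(-2 + W) (h(W) = -5*(W - 2)*(W - 3) = -5*(-2 + W)*(-3 + W) = -5*(-3 + W)*(-2 + W))
c(R) = -2 (c(R) = 6 - 8*R/R = 6 - 1*8 = 6 - 8 = -2)
1/(c(h(-1)) + (233 - 1*(-413))) = 1/(-2 + (233 - 1*(-413))) = 1/(-2 + (233 + 413)) = 1/(-2 + 646) = 1/644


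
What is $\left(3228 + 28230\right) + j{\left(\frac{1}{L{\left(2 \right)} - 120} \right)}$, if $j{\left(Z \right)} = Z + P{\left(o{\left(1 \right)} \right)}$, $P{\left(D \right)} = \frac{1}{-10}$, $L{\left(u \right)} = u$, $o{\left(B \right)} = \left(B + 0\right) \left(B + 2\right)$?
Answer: $\frac{9280078}{295} \approx 31458.0$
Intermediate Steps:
$o{\left(B \right)} = B \left(2 + B\right)$
$P{\left(D \right)} = - \frac{1}{10}$
$j{\left(Z \right)} = - \frac{1}{10} + Z$ ($j{\left(Z \right)} = Z - \frac{1}{10} = - \frac{1}{10} + Z$)
$\left(3228 + 28230\right) + j{\left(\frac{1}{L{\left(2 \right)} - 120} \right)} = \left(3228 + 28230\right) - \left(\frac{1}{10} - \frac{1}{2 - 120}\right) = 31458 - \left(\frac{1}{10} - \frac{1}{-118}\right) = 31458 - \frac{32}{295} = \frac{9280078}{295}$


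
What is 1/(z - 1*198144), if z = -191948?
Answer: -1/390092 ≈ -2.5635e-6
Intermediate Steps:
1/(z - 1*198144) = 1/(-191948 - 1*198144) = 1/(-191948 - 198144) = 1/(-390092) = -1/390092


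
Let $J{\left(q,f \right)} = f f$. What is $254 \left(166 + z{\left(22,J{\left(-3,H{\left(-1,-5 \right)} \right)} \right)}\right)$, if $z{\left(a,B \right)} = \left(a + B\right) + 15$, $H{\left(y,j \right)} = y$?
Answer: $51816$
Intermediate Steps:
$J{\left(q,f \right)} = f^{2}$
$z{\left(a,B \right)} = 15 + B + a$ ($z{\left(a,B \right)} = \left(B + a\right) + 15 = 15 + B + a$)
$254 \left(166 + z{\left(22,J{\left(-3,H{\left(-1,-5 \right)} \right)} \right)}\right) = 254 \left(166 + \left(15 + \left(-1\right)^{2} + 22\right)\right) = 254 \left(166 + \left(15 + 1 + 22\right)\right) = 254 \left(166 + 38\right) = 254 \cdot 204 = 51816$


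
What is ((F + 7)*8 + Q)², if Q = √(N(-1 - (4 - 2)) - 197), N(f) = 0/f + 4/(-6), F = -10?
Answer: (-72 + I*√1779)²/9 ≈ 378.33 - 674.85*I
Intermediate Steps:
N(f) = -⅔ (N(f) = 0 + 4*(-⅙) = 0 - ⅔ = -⅔)
Q = I*√1779/3 (Q = √(-⅔ - 197) = √(-593/3) = I*√1779/3 ≈ 14.059*I)
((F + 7)*8 + Q)² = ((-10 + 7)*8 + I*√1779/3)² = (-3*8 + I*√1779/3)² = (-24 + I*√1779/3)²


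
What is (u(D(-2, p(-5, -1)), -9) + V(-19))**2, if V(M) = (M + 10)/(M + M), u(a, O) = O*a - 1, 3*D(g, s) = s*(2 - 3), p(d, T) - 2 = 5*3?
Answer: 3644281/1444 ≈ 2523.7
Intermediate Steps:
p(d, T) = 17 (p(d, T) = 2 + 5*3 = 2 + 15 = 17)
D(g, s) = -s/3 (D(g, s) = (s*(2 - 3))/3 = (s*(-1))/3 = (-s)/3 = -s/3)
u(a, O) = -1 + O*a
V(M) = (10 + M)/(2*M) (V(M) = (10 + M)/((2*M)) = (10 + M)*(1/(2*M)) = (10 + M)/(2*M))
(u(D(-2, p(-5, -1)), -9) + V(-19))**2 = ((-1 - (-3)*17) + (1/2)*(10 - 19)/(-19))**2 = ((-1 - 9*(-17/3)) + (1/2)*(-1/19)*(-9))**2 = ((-1 + 51) + 9/38)**2 = (50 + 9/38)**2 = (1909/38)**2 = 3644281/1444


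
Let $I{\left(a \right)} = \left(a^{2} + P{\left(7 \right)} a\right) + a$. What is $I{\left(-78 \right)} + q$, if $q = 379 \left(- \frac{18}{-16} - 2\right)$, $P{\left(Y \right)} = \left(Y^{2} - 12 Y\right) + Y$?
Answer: $\frac{62867}{8} \approx 7858.4$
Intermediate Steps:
$P{\left(Y \right)} = Y^{2} - 11 Y$
$I{\left(a \right)} = a^{2} - 27 a$ ($I{\left(a \right)} = \left(a^{2} + 7 \left(-11 + 7\right) a\right) + a = \left(a^{2} + 7 \left(-4\right) a\right) + a = \left(a^{2} - 28 a\right) + a = a^{2} - 27 a$)
$q = - \frac{2653}{8}$ ($q = 379 \left(\left(-18\right) \left(- \frac{1}{16}\right) - 2\right) = 379 \left(\frac{9}{8} - 2\right) = 379 \left(- \frac{7}{8}\right) = - \frac{2653}{8} \approx -331.63$)
$I{\left(-78 \right)} + q = - 78 \left(-27 - 78\right) - \frac{2653}{8} = \left(-78\right) \left(-105\right) - \frac{2653}{8} = 8190 - \frac{2653}{8} = \frac{62867}{8}$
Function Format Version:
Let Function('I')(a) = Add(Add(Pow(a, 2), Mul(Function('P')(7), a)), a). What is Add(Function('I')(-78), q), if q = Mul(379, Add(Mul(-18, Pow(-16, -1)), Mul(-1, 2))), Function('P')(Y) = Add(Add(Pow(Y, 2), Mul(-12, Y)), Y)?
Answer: Rational(62867, 8) ≈ 7858.4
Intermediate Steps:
Function('P')(Y) = Add(Pow(Y, 2), Mul(-11, Y))
Function('I')(a) = Add(Pow(a, 2), Mul(-27, a)) (Function('I')(a) = Add(Add(Pow(a, 2), Mul(Mul(7, Add(-11, 7)), a)), a) = Add(Add(Pow(a, 2), Mul(Mul(7, -4), a)), a) = Add(Add(Pow(a, 2), Mul(-28, a)), a) = Add(Pow(a, 2), Mul(-27, a)))
q = Rational(-2653, 8) (q = Mul(379, Add(Mul(-18, Rational(-1, 16)), -2)) = Mul(379, Add(Rational(9, 8), -2)) = Mul(379, Rational(-7, 8)) = Rational(-2653, 8) ≈ -331.63)
Add(Function('I')(-78), q) = Add(Mul(-78, Add(-27, -78)), Rational(-2653, 8)) = Add(Mul(-78, -105), Rational(-2653, 8)) = Add(8190, Rational(-2653, 8)) = Rational(62867, 8)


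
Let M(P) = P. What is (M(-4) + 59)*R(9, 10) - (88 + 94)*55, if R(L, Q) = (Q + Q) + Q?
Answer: -8360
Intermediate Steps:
R(L, Q) = 3*Q (R(L, Q) = 2*Q + Q = 3*Q)
(M(-4) + 59)*R(9, 10) - (88 + 94)*55 = (-4 + 59)*(3*10) - (88 + 94)*55 = 55*30 - 182*55 = 1650 - 1*10010 = 1650 - 10010 = -8360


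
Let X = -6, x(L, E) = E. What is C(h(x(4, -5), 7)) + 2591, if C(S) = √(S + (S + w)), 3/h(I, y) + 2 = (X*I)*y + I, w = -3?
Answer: 2591 + 3*I*√13601/203 ≈ 2591.0 + 1.7235*I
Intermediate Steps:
h(I, y) = 3/(-2 + I - 6*I*y) (h(I, y) = 3/(-2 + ((-6*I)*y + I)) = 3/(-2 + (-6*I*y + I)) = 3/(-2 + (I - 6*I*y)) = 3/(-2 + I - 6*I*y))
C(S) = √(-3 + 2*S) (C(S) = √(S + (S - 3)) = √(S + (-3 + S)) = √(-3 + 2*S))
C(h(x(4, -5), 7)) + 2591 = √(-3 + 2*(3/(-2 - 5 - 6*(-5)*7))) + 2591 = √(-3 + 2*(3/(-2 - 5 + 210))) + 2591 = √(-3 + 2*(3/203)) + 2591 = √(-3 + 6/203) + 2591 = √(-603/203) + 2591 = 3*I*√13601/203 + 2591 = 2591 + 3*I*√13601/203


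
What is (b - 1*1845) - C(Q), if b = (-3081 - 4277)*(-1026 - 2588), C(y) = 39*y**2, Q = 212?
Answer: 24837151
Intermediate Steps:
b = 26591812 (b = -7358*(-3614) = 26591812)
(b - 1*1845) - C(Q) = (26591812 - 1*1845) - 39*212**2 = (26591812 - 1845) - 39*44944 = 26589967 - 1*1752816 = 26589967 - 1752816 = 24837151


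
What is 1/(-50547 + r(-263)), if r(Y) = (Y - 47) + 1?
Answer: -1/50856 ≈ -1.9663e-5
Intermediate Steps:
r(Y) = -46 + Y (r(Y) = (-47 + Y) + 1 = -46 + Y)
1/(-50547 + r(-263)) = 1/(-50547 + (-46 - 263)) = 1/(-50547 - 309) = 1/(-50856) = -1/50856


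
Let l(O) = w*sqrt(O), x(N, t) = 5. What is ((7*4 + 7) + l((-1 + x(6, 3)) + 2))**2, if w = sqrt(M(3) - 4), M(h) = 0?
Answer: 1201 + 140*I*sqrt(6) ≈ 1201.0 + 342.93*I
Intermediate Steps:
w = 2*I (w = sqrt(0 - 4) = sqrt(-4) = 2*I ≈ 2.0*I)
l(O) = 2*I*sqrt(O) (l(O) = (2*I)*sqrt(O) = 2*I*sqrt(O))
((7*4 + 7) + l((-1 + x(6, 3)) + 2))**2 = ((7*4 + 7) + 2*I*sqrt((-1 + 5) + 2))**2 = ((28 + 7) + 2*I*sqrt(4 + 2))**2 = (35 + 2*I*sqrt(6))**2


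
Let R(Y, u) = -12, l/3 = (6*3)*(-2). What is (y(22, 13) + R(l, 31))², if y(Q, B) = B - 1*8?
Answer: 49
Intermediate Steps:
y(Q, B) = -8 + B (y(Q, B) = B - 8 = -8 + B)
l = -108 (l = 3*((6*3)*(-2)) = 3*(18*(-2)) = 3*(-36) = -108)
(y(22, 13) + R(l, 31))² = ((-8 + 13) - 12)² = (5 - 12)² = (-7)² = 49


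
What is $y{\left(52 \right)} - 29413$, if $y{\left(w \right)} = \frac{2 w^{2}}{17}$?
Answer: $- \frac{494613}{17} \approx -29095.0$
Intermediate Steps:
$y{\left(w \right)} = \frac{2 w^{2}}{17}$
$y{\left(52 \right)} - 29413 = \frac{2 \cdot 52^{2}}{17} - 29413 = \frac{2}{17} \cdot 2704 - 29413 = \frac{5408}{17} - 29413 = - \frac{494613}{17}$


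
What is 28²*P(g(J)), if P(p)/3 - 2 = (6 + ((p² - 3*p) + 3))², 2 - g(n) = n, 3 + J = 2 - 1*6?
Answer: 9339792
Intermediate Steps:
J = -7 (J = -3 + (2 - 1*6) = -3 + (2 - 6) = -3 - 4 = -7)
g(n) = 2 - n
P(p) = 6 + 3*(9 + p² - 3*p)² (P(p) = 6 + 3*(6 + ((p² - 3*p) + 3))² = 6 + 3*(6 + (3 + p² - 3*p))² = 6 + 3*(9 + p² - 3*p)²)
28²*P(g(J)) = 28²*(6 + 3*(9 + (2 - 1*(-7))² - 3*(2 - 1*(-7)))²) = 784*(6 + 3*(9 + (2 + 7)² - 3*(2 + 7))²) = 784*(6 + 3*(9 + 9² - 3*9)²) = 784*(6 + 3*(9 + 81 - 27)²) = 784*(6 + 3*63²) = 784*(6 + 3*3969) = 784*(6 + 11907) = 784*11913 = 9339792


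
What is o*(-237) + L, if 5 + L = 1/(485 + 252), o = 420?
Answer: -73364664/737 ≈ -99545.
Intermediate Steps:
L = -3684/737 (L = -5 + 1/(485 + 252) = -5 + 1/737 = -3684/737 ≈ -4.9986)
o*(-237) + L = 420*(-237) - 3684/737 = -99540 - 3684/737 = -73364664/737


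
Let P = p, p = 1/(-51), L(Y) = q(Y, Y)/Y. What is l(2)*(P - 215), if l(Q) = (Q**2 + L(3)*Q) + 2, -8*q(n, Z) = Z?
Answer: -126109/102 ≈ -1236.4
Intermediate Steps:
q(n, Z) = -Z/8
L(Y) = -1/8 (L(Y) = (-Y/8)/Y = -1/8)
l(Q) = 2 + Q**2 - Q/8 (l(Q) = (Q**2 - Q/8) + 2 = 2 + Q**2 - Q/8)
p = -1/51 ≈ -0.019608
P = -1/51 ≈ -0.019608
l(2)*(P - 215) = (2 + 2**2 - 1/8*2)*(-1/51 - 215) = (2 + 4 - 1/4)*(-10966/51) = (23/4)*(-10966/51) = -126109/102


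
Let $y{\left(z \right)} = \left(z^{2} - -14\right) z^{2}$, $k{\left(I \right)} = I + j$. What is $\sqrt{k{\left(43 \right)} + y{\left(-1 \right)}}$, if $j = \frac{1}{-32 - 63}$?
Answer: $\frac{\sqrt{523355}}{95} \approx 7.6151$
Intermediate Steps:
$j = - \frac{1}{95}$ ($j = \frac{1}{-95} = - \frac{1}{95} \approx -0.010526$)
$k{\left(I \right)} = - \frac{1}{95} + I$ ($k{\left(I \right)} = I - \frac{1}{95} = - \frac{1}{95} + I$)
$y{\left(z \right)} = z^{2} \left(14 + z^{2}\right)$ ($y{\left(z \right)} = \left(z^{2} + 14\right) z^{2} = \left(14 + z^{2}\right) z^{2} = z^{2} \left(14 + z^{2}\right)$)
$\sqrt{k{\left(43 \right)} + y{\left(-1 \right)}} = \sqrt{\left(- \frac{1}{95} + 43\right) + \left(-1\right)^{2} \left(14 + \left(-1\right)^{2}\right)} = \sqrt{\frac{4084}{95} + 1 \left(14 + 1\right)} = \sqrt{\frac{4084}{95} + 1 \cdot 15} = \sqrt{\frac{4084}{95} + 15} = \sqrt{\frac{5509}{95}} = \frac{\sqrt{523355}}{95}$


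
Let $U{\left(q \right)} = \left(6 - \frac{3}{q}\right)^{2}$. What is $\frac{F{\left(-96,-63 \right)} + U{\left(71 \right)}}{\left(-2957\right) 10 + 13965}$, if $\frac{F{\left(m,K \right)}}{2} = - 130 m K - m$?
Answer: $\frac{7925724879}{78664805} \approx 100.75$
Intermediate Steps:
$F{\left(m,K \right)} = - 2 m - 260 K m$ ($F{\left(m,K \right)} = 2 \left(- 130 m K - m\right) = 2 \left(- 130 K m - m\right) = 2 \left(- m - 130 K m\right) = - 2 m - 260 K m$)
$\frac{F{\left(-96,-63 \right)} + U{\left(71 \right)}}{\left(-2957\right) 10 + 13965} = \frac{\left(-2\right) \left(-96\right) \left(1 + 130 \left(-63\right)\right) + \frac{9 \left(-1 + 2 \cdot 71\right)^{2}}{5041}}{\left(-2957\right) 10 + 13965} = \frac{\left(-2\right) \left(-96\right) \left(1 - 8190\right) + 9 \cdot \frac{1}{5041} \left(-1 + 142\right)^{2}}{-29570 + 13965} = \frac{\left(-2\right) \left(-96\right) \left(-8189\right) + 9 \cdot \frac{1}{5041} \cdot 141^{2}}{-15605} = \left(-1572288 + 9 \cdot \frac{1}{5041} \cdot 19881\right) \left(- \frac{1}{15605}\right) = \left(-1572288 + \frac{178929}{5041}\right) \left(- \frac{1}{15605}\right) = \left(- \frac{7925724879}{5041}\right) \left(- \frac{1}{15605}\right) = \frac{7925724879}{78664805}$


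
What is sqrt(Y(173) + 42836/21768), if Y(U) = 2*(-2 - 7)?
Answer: I*sqrt(474798174)/5442 ≈ 4.004*I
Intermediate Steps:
Y(U) = -18 (Y(U) = 2*(-9) = -18)
sqrt(Y(173) + 42836/21768) = sqrt(-18 + 42836/21768) = sqrt(-18 + 42836*(1/21768)) = sqrt(-18 + 10709/5442) = sqrt(-87247/5442) = I*sqrt(474798174)/5442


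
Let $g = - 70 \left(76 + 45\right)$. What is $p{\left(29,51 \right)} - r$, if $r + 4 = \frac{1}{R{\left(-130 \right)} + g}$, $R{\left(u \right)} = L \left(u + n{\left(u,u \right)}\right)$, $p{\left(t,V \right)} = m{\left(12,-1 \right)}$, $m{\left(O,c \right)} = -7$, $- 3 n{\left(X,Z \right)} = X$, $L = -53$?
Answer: $- \frac{34887}{11630} \approx -2.9997$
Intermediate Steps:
$n{\left(X,Z \right)} = - \frac{X}{3}$
$p{\left(t,V \right)} = -7$
$R{\left(u \right)} = - \frac{106 u}{3}$ ($R{\left(u \right)} = - 53 \left(u - \frac{u}{3}\right) = - 53 \frac{2 u}{3} = - \frac{106 u}{3}$)
$g = -8470$ ($g = \left(-70\right) 121 = -8470$)
$r = - \frac{46523}{11630}$ ($r = -4 + \frac{1}{\left(- \frac{106}{3}\right) \left(-130\right) - 8470} = -4 + \frac{1}{\frac{13780}{3} - 8470} = -4 + \frac{1}{- \frac{11630}{3}} = -4 - \frac{3}{11630} = - \frac{46523}{11630} \approx -4.0003$)
$p{\left(29,51 \right)} - r = -7 - - \frac{46523}{11630} = -7 + \frac{46523}{11630} = - \frac{34887}{11630}$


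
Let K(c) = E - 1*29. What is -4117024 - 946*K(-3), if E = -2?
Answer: -4087698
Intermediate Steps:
K(c) = -31 (K(c) = -2 - 1*29 = -2 - 29 = -31)
-4117024 - 946*K(-3) = -4117024 - 946*(-31) = -4117024 - 1*(-29326) = -4117024 + 29326 = -4087698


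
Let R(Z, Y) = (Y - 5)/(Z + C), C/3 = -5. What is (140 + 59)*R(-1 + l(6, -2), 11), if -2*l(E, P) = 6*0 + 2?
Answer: -1194/17 ≈ -70.235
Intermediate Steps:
C = -15 (C = 3*(-5) = -15)
l(E, P) = -1 (l(E, P) = -(6*0 + 2)/2 = -(0 + 2)/2 = -½*2 = -1)
R(Z, Y) = (-5 + Y)/(-15 + Z) (R(Z, Y) = (Y - 5)/(Z - 15) = (-5 + Y)/(-15 + Z))
(140 + 59)*R(-1 + l(6, -2), 11) = (140 + 59)*((-5 + 11)/(-15 + (-1 - 1))) = 199*(6/(-15 - 2)) = 199*(6/(-17)) = 199*(-1/17*6) = 199*(-6/17) = -1194/17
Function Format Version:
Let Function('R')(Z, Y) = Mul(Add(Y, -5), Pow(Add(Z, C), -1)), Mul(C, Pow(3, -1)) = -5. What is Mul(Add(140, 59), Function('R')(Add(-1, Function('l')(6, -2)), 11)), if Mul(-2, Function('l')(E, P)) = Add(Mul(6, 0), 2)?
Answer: Rational(-1194, 17) ≈ -70.235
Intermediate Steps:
C = -15 (C = Mul(3, -5) = -15)
Function('l')(E, P) = -1 (Function('l')(E, P) = Mul(Rational(-1, 2), Add(Mul(6, 0), 2)) = Mul(Rational(-1, 2), Add(0, 2)) = Mul(Rational(-1, 2), 2) = -1)
Function('R')(Z, Y) = Mul(Pow(Add(-15, Z), -1), Add(-5, Y)) (Function('R')(Z, Y) = Mul(Add(Y, -5), Pow(Add(Z, -15), -1)) = Mul(Add(-5, Y), Pow(Add(-15, Z), -1)) = Mul(Pow(Add(-15, Z), -1), Add(-5, Y)))
Mul(Add(140, 59), Function('R')(Add(-1, Function('l')(6, -2)), 11)) = Mul(Add(140, 59), Mul(Pow(Add(-15, Add(-1, -1)), -1), Add(-5, 11))) = Mul(199, Mul(Pow(Add(-15, -2), -1), 6)) = Mul(199, Mul(Pow(-17, -1), 6)) = Mul(199, Mul(Rational(-1, 17), 6)) = Mul(199, Rational(-6, 17)) = Rational(-1194, 17)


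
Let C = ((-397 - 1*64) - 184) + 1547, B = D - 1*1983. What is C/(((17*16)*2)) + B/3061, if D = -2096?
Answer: 271023/832592 ≈ 0.32552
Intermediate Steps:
B = -4079 (B = -2096 - 1*1983 = -2096 - 1983 = -4079)
C = 902 (C = ((-397 - 64) - 184) + 1547 = (-461 - 184) + 1547 = -645 + 1547 = 902)
C/(((17*16)*2)) + B/3061 = 902/(((17*16)*2)) - 4079/3061 = 902/((272*2)) - 4079*1/3061 = 902/544 - 4079/3061 = 902*(1/544) - 4079/3061 = 451/272 - 4079/3061 = 271023/832592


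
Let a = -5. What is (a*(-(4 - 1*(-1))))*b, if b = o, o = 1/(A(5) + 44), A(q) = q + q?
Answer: 25/54 ≈ 0.46296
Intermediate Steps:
A(q) = 2*q
o = 1/54 (o = 1/(2*5 + 44) = 1/(10 + 44) = 1/54 ≈ 0.018519)
b = 1/54 ≈ 0.018519
(a*(-(4 - 1*(-1))))*b = -(-5)*(4 - 1*(-1))*(1/54) = -(-5)*(4 + 1)*(1/54) = -(-5)*5*(1/54) = -5*(-5)*(1/54) = 25*(1/54) = 25/54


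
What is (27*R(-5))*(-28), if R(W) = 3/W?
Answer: 2268/5 ≈ 453.60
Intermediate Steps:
(27*R(-5))*(-28) = (27*(3/(-5)))*(-28) = (27*(3*(-⅕)))*(-28) = (27*(-⅗))*(-28) = -81/5*(-28) = 2268/5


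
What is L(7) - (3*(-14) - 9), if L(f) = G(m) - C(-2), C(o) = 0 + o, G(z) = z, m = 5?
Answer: 58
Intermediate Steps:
C(o) = o
L(f) = 7 (L(f) = 5 - 1*(-2) = 5 + 2 = 7)
L(7) - (3*(-14) - 9) = 7 - (3*(-14) - 9) = 7 - (-42 - 9) = 7 - 1*(-51) = 7 + 51 = 58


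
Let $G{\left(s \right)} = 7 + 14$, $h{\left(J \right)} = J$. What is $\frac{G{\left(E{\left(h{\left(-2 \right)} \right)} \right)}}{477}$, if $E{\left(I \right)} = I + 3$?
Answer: $\frac{7}{159} \approx 0.044025$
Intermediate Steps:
$E{\left(I \right)} = 3 + I$
$G{\left(s \right)} = 21$
$\frac{G{\left(E{\left(h{\left(-2 \right)} \right)} \right)}}{477} = \frac{21}{477} = 21 \cdot \frac{1}{477} = \frac{7}{159}$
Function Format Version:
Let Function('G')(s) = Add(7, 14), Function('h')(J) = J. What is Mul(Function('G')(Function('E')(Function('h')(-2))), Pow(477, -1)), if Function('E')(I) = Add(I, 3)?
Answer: Rational(7, 159) ≈ 0.044025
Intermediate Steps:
Function('E')(I) = Add(3, I)
Function('G')(s) = 21
Mul(Function('G')(Function('E')(Function('h')(-2))), Pow(477, -1)) = Mul(21, Pow(477, -1)) = Mul(21, Rational(1, 477)) = Rational(7, 159)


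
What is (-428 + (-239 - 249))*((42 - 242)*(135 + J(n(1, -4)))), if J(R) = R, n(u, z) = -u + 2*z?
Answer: 23083200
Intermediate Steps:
(-428 + (-239 - 249))*((42 - 242)*(135 + J(n(1, -4)))) = (-428 + (-239 - 249))*((42 - 242)*(135 + (-1*1 + 2*(-4)))) = (-428 - 488)*(-200*(135 + (-1 - 8))) = -(-183200)*(135 - 9) = -(-183200)*126 = -916*(-25200) = 23083200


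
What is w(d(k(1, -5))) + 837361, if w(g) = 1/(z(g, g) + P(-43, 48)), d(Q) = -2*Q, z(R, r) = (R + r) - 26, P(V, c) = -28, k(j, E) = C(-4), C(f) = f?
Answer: 31819717/38 ≈ 8.3736e+5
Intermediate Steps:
k(j, E) = -4
z(R, r) = -26 + R + r
w(g) = 1/(-54 + 2*g) (w(g) = 1/((-26 + g + g) - 28) = 1/((-26 + 2*g) - 28) = 1/(-54 + 2*g))
w(d(k(1, -5))) + 837361 = 1/(2*(-27 - 2*(-4))) + 837361 = 1/(2*(-27 + 8)) + 837361 = (½)/(-19) + 837361 = (½)*(-1/19) + 837361 = -1/38 + 837361 = 31819717/38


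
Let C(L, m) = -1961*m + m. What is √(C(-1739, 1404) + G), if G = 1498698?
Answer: 3*I*√139238 ≈ 1119.4*I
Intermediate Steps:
C(L, m) = -1960*m
√(C(-1739, 1404) + G) = √(-1960*1404 + 1498698) = √(-2751840 + 1498698) = √(-1253142) = 3*I*√139238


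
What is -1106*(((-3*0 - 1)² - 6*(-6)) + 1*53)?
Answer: -99540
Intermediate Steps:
-1106*(((-3*0 - 1)² - 6*(-6)) + 1*53) = -1106*(((0 - 1)² + 36) + 53) = -1106*(((-1)² + 36) + 53) = -1106*((1 + 36) + 53) = -1106*(37 + 53) = -1106*90 = -99540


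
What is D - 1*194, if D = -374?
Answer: -568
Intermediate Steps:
D - 1*194 = -374 - 1*194 = -374 - 194 = -568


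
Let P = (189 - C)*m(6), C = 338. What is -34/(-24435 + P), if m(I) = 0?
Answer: 34/24435 ≈ 0.0013914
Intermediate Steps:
P = 0 (P = (189 - 1*338)*0 = (189 - 338)*0 = -149*0 = 0)
-34/(-24435 + P) = -34/(-24435 + 0) = -34/(-24435) = -1/24435*(-34) = 34/24435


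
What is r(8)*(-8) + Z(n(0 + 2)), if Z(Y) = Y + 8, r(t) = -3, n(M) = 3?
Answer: 35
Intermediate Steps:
Z(Y) = 8 + Y
r(8)*(-8) + Z(n(0 + 2)) = -3*(-8) + (8 + 3) = 24 + 11 = 35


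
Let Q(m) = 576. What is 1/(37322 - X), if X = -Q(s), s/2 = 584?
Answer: 1/37898 ≈ 2.6387e-5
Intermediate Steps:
s = 1168 (s = 2*584 = 1168)
X = -576 (X = -1*576 = -576)
1/(37322 - X) = 1/(37322 - 1*(-576)) = 1/(37322 + 576) = 1/37898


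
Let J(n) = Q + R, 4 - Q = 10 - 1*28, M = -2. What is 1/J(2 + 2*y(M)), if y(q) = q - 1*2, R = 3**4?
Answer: 1/103 ≈ 0.0097087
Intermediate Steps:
Q = 22 (Q = 4 - (10 - 1*28) = 4 - (10 - 28) = 4 - 1*(-18) = 4 + 18 = 22)
R = 81
y(q) = -2 + q (y(q) = q - 2 = -2 + q)
J(n) = 103 (J(n) = 22 + 81 = 103)
1/J(2 + 2*y(M)) = 1/103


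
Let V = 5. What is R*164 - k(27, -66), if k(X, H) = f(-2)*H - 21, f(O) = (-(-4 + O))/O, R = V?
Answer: 643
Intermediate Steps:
R = 5
f(O) = (4 - O)/O
k(X, H) = -21 - 3*H (k(X, H) = ((4 - 1*(-2))/(-2))*H - 21 = (-(4 + 2)/2)*H - 21 = (-1/2*6)*H - 21 = -3*H - 21 = -21 - 3*H)
R*164 - k(27, -66) = 5*164 - (-21 - 3*(-66)) = 820 - (-21 + 198) = 820 - 1*177 = 820 - 177 = 643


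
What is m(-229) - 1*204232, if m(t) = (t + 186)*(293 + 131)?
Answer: -222464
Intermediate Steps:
m(t) = 78864 + 424*t (m(t) = (186 + t)*424 = 78864 + 424*t)
m(-229) - 1*204232 = (78864 + 424*(-229)) - 1*204232 = (78864 - 97096) - 204232 = -18232 - 204232 = -222464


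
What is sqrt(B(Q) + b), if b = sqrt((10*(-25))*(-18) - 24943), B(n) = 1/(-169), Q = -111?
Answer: sqrt(-1 + 169*I*sqrt(20443))/13 ≈ 8.455 + 8.4553*I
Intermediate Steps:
B(n) = -1/169
b = I*sqrt(20443) (b = sqrt(-250*(-18) - 24943) = sqrt(4500 - 24943) = sqrt(-20443) = I*sqrt(20443) ≈ 142.98*I)
sqrt(B(Q) + b) = sqrt(-1/169 + I*sqrt(20443))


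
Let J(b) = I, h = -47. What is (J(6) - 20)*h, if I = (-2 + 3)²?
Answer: 893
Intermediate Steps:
I = 1 (I = 1² = 1)
J(b) = 1
(J(6) - 20)*h = (1 - 20)*(-47) = -19*(-47) = 893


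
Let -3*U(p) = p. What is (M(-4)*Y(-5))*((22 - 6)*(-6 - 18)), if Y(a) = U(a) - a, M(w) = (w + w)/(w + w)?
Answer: -2560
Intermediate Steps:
U(p) = -p/3
M(w) = 1 (M(w) = (2*w)/((2*w)) = (2*w)*(1/(2*w)) = 1)
Y(a) = -4*a/3 (Y(a) = -a/3 - a = -4*a/3)
(M(-4)*Y(-5))*((22 - 6)*(-6 - 18)) = (1*(-4/3*(-5)))*((22 - 6)*(-6 - 18)) = (1*(20/3))*(16*(-24)) = (20/3)*(-384) = -2560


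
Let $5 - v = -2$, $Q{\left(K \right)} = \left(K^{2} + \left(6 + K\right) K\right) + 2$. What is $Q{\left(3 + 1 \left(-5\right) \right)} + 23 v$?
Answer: $159$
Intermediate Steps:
$Q{\left(K \right)} = 2 + K^{2} + K \left(6 + K\right)$ ($Q{\left(K \right)} = \left(K^{2} + K \left(6 + K\right)\right) + 2 = 2 + K^{2} + K \left(6 + K\right)$)
$v = 7$ ($v = 5 - -2 = 5 + 2 = 7$)
$Q{\left(3 + 1 \left(-5\right) \right)} + 23 v = \left(2 + 2 \left(3 + 1 \left(-5\right)\right)^{2} + 6 \left(3 + 1 \left(-5\right)\right)\right) + 23 \cdot 7 = \left(2 + 2 \left(3 - 5\right)^{2} + 6 \left(3 - 5\right)\right) + 161 = \left(2 + 2 \left(-2\right)^{2} + 6 \left(-2\right)\right) + 161 = \left(2 + 2 \cdot 4 - 12\right) + 161 = \left(2 + 8 - 12\right) + 161 = -2 + 161 = 159$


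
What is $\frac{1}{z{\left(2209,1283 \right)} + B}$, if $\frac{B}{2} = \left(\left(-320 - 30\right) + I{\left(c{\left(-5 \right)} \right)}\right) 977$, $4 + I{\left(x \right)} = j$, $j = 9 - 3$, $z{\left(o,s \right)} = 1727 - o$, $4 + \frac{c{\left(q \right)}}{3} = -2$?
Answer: $- \frac{1}{680474} \approx -1.4696 \cdot 10^{-6}$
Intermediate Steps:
$c{\left(q \right)} = -18$ ($c{\left(q \right)} = -12 + 3 \left(-2\right) = -12 - 6 = -18$)
$j = 6$
$I{\left(x \right)} = 2$ ($I{\left(x \right)} = -4 + 6 = 2$)
$B = -679992$ ($B = 2 \left(\left(-320 - 30\right) + 2\right) 977 = 2 \left(-350 + 2\right) 977 = 2 \left(\left(-348\right) 977\right) = 2 \left(-339996\right) = -679992$)
$\frac{1}{z{\left(2209,1283 \right)} + B} = \frac{1}{\left(1727 - 2209\right) - 679992} = \frac{1}{-482 - 679992} = \frac{1}{-680474} = - \frac{1}{680474}$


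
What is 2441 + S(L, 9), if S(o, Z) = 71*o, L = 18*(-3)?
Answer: -1393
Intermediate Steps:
L = -54
2441 + S(L, 9) = 2441 + 71*(-54) = 2441 - 3834 = -1393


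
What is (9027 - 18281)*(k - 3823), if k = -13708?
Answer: 162231874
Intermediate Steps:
(9027 - 18281)*(k - 3823) = (9027 - 18281)*(-13708 - 3823) = -9254*(-17531) = 162231874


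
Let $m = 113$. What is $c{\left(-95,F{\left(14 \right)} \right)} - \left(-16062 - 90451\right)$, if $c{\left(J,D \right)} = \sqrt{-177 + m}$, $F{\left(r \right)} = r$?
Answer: $106513 + 8 i \approx 1.0651 \cdot 10^{5} + 8.0 i$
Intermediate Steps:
$c{\left(J,D \right)} = 8 i$ ($c{\left(J,D \right)} = \sqrt{-177 + 113} = \sqrt{-64} = 8 i$)
$c{\left(-95,F{\left(14 \right)} \right)} - \left(-16062 - 90451\right) = 8 i - \left(-16062 - 90451\right) = 8 i - -106513 = 8 i + 106513 = 106513 + 8 i$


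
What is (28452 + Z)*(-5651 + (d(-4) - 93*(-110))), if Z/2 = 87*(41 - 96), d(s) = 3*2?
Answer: 86573970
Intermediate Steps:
d(s) = 6
Z = -9570 (Z = 2*(87*(41 - 96)) = 2*(87*(-55)) = 2*(-4785) = -9570)
(28452 + Z)*(-5651 + (d(-4) - 93*(-110))) = (28452 - 9570)*(-5651 + (6 - 93*(-110))) = 18882*(-5651 + (6 + 10230)) = 18882*(-5651 + 10236) = 18882*4585 = 86573970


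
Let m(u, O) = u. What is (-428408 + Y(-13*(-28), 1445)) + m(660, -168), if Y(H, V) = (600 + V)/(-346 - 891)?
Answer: -529126321/1237 ≈ -4.2775e+5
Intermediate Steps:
Y(H, V) = -600/1237 - V/1237 (Y(H, V) = (600 + V)/(-1237) = (600 + V)*(-1/1237) = -600/1237 - V/1237)
(-428408 + Y(-13*(-28), 1445)) + m(660, -168) = (-428408 + (-600/1237 - 1/1237*1445)) + 660 = (-428408 + (-600/1237 - 1445/1237)) + 660 = (-428408 - 2045/1237) + 660 = -529942741/1237 + 660 = -529126321/1237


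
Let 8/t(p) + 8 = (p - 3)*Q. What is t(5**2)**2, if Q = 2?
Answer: 4/81 ≈ 0.049383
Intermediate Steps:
t(p) = 8/(-14 + 2*p) (t(p) = 8/(-8 + (p - 3)*2) = 8/(-8 + (-3 + p)*2) = 8/(-8 + (-6 + 2*p)) = 8/(-14 + 2*p))
t(5**2)**2 = (4/(-7 + 5**2))**2 = (4/(-7 + 25))**2 = (4/18)**2 = (4*(1/18))**2 = (2/9)**2 = 4/81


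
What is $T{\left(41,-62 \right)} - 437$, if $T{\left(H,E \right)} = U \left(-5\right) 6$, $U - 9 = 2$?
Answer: $-767$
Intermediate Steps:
$U = 11$ ($U = 9 + 2 = 11$)
$T{\left(H,E \right)} = -330$ ($T{\left(H,E \right)} = 11 \left(-5\right) 6 = \left(-55\right) 6 = -330$)
$T{\left(41,-62 \right)} - 437 = -330 - 437 = -767$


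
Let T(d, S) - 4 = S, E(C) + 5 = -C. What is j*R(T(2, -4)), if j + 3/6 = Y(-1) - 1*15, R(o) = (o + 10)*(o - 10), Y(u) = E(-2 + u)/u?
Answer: 1350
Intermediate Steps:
E(C) = -5 - C
Y(u) = (-3 - u)/u (Y(u) = (-5 - (-2 + u))/u = (-5 + (2 - u))/u = (-3 - u)/u)
T(d, S) = 4 + S
R(o) = (-10 + o)*(10 + o) (R(o) = (10 + o)*(-10 + o) = (-10 + o)*(10 + o))
j = -27/2 (j = -½ + ((-3 - 1*(-1))/(-1) - 1*15) = -½ + (-(-3 + 1) - 15) = -½ + (-1*(-2) - 15) = -½ + (2 - 15) = -½ - 13 = -27/2 ≈ -13.500)
j*R(T(2, -4)) = -27*(-100 + (4 - 4)²)/2 = -27*(-100 + 0²)/2 = -27*(-100 + 0)/2 = -27/2*(-100) = 1350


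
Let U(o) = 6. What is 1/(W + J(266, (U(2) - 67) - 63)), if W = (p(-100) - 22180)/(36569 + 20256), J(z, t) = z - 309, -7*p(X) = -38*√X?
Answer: -54923451387/2383146196133 - 1209236*I/2383146196133 ≈ -0.023047 - 5.0741e-7*I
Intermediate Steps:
p(X) = 38*√X/7 (p(X) = -(-38)*√X/7 = 38*√X/7)
J(z, t) = -309 + z
W = -4436/11365 + 76*I/79555 (W = (38*√(-100)/7 - 22180)/(36569 + 20256) = (38*(10*I)/7 - 22180)/56825 = (380*I/7 - 22180)*(1/56825) = (-22180 + 380*I/7)*(1/56825) = -4436/11365 + 76*I/79555 ≈ -0.39032 + 0.00095531*I)
1/(W + J(266, (U(2) - 67) - 63)) = 1/((-4436/11365 + 76*I/79555) + (-309 + 266)) = 1/((-4436/11365 + 76*I/79555) - 43) = 1/(-493131/11365 + 76*I/79555) = 1265799605*(-493131/11365 - 76*I/79555)/2383146196133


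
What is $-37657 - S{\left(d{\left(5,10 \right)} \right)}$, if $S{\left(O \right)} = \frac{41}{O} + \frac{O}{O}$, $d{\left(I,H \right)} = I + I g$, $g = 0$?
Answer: $- \frac{188331}{5} \approx -37666.0$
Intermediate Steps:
$d{\left(I,H \right)} = I$ ($d{\left(I,H \right)} = I + I 0 = I + 0 = I$)
$S{\left(O \right)} = 1 + \frac{41}{O}$ ($S{\left(O \right)} = \frac{41}{O} + 1 = 1 + \frac{41}{O}$)
$-37657 - S{\left(d{\left(5,10 \right)} \right)} = -37657 - \frac{41 + 5}{5} = -37657 - \frac{1}{5} \cdot 46 = -37657 - \frac{46}{5} = - \frac{188331}{5}$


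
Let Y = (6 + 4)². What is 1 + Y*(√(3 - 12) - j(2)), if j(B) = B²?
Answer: -399 + 300*I ≈ -399.0 + 300.0*I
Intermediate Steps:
Y = 100 (Y = 10² = 100)
1 + Y*(√(3 - 12) - j(2)) = 1 + 100*(√(3 - 12) - 1*2²) = 1 + 100*(√(-9) - 1*4) = 1 + 100*(3*I - 4) = 1 + 100*(-4 + 3*I) = 1 + (-400 + 300*I) = -399 + 300*I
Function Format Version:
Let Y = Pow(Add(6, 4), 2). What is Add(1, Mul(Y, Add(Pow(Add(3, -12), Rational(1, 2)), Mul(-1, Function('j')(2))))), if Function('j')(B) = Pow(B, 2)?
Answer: Add(-399, Mul(300, I)) ≈ Add(-399.00, Mul(300.00, I))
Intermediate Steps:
Y = 100 (Y = Pow(10, 2) = 100)
Add(1, Mul(Y, Add(Pow(Add(3, -12), Rational(1, 2)), Mul(-1, Function('j')(2))))) = Add(1, Mul(100, Add(Pow(Add(3, -12), Rational(1, 2)), Mul(-1, Pow(2, 2))))) = Add(1, Mul(100, Add(Pow(-9, Rational(1, 2)), Mul(-1, 4)))) = Add(1, Mul(100, Add(Mul(3, I), -4))) = Add(1, Mul(100, Add(-4, Mul(3, I)))) = Add(1, Add(-400, Mul(300, I))) = Add(-399, Mul(300, I))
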